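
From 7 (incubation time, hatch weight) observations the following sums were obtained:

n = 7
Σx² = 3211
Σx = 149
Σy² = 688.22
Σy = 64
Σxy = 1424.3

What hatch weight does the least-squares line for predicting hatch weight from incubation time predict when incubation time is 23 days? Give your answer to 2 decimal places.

Sxx = Σx² − (Σx)²/n = 3211 − 3171.571429 = 39.428571
Sxy = Σxy − (Σx)(Σy)/n = 1424.3 − 1362.285714 = 62.014286
b = Sxy/Sxx = 62.014286/39.428571 = 1.572826
a = ȳ − b·x̄ = 9.142857 − 1.572826·21.285714 = -24.335870
ŷ(23) = a + b·23 = -24.335870 + 1.572826·23 = 11.839130

11.84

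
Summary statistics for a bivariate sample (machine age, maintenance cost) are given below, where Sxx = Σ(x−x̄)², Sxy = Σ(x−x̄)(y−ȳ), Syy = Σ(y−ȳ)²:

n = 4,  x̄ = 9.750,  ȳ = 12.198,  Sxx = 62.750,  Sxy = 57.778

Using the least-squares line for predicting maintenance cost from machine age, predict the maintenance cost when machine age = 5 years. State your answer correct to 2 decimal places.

7.82

b = Sxy/Sxx = 57.778/62.75 = 0.920765
a = ȳ − b·x̄ = 12.198 − 0.920765·9.75 = 3.220542
ŷ(5) = a + b·5 = 3.220542 + 0.920765·5 = 7.824367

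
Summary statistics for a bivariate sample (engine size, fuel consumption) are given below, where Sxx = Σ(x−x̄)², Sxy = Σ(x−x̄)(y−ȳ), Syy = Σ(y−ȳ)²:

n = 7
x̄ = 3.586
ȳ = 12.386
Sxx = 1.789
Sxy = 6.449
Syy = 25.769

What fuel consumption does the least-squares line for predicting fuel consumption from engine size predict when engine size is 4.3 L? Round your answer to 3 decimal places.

14.960

b = Sxy/Sxx = 6.449/1.789 = 3.604807
a = ȳ − b·x̄ = 12.386 − 3.604807·3.586 = -0.540838
ŷ(4.3) = a + b·4.3 = -0.540838 + 3.604807·4.3 = 14.959832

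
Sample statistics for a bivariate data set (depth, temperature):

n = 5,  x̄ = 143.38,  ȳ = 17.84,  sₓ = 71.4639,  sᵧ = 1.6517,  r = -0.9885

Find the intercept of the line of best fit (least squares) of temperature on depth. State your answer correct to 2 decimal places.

21.12

b = r · sᵧ/sₓ = -0.9885 · 1.6517/71.4639 = -0.022847
a = ȳ − b·x̄ = 17.84 − (-0.022847)·143.38 = 21.115742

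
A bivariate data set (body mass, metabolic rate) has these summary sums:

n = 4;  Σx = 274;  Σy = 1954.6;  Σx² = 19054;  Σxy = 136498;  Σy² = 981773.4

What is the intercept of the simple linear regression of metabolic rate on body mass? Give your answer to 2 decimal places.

-138.16

Sxx = Σx² − (Σx)²/n = 19054 − 18769 = 285
Sxy = Σxy − (Σx)(Σy)/n = 136498 − 133890.1 = 2607.9
b = Sxy/Sxx = 2607.9/285 = 9.150526
a = ȳ − b·x̄ = 488.65 − 9.150526·68.5 = -138.161053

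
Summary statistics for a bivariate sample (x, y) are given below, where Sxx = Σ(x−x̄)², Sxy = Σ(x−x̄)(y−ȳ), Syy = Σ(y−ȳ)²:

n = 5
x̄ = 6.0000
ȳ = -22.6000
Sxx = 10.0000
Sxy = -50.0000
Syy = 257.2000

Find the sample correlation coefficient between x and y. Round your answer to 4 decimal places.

r = Sxy/√(Sxx·Syy) = -50/√(2572) = -50/50.714889 = -0.985904

-0.9859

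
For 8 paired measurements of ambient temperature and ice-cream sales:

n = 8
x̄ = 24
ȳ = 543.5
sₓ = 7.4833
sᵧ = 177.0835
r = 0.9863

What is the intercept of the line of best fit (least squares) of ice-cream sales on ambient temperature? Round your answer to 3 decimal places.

-16.651

b = r · sᵧ/sₓ = 0.9863 · 177.0835/7.4833 = 23.339630
a = ȳ − b·x̄ = 543.5 − 23.339630·24 = -16.651129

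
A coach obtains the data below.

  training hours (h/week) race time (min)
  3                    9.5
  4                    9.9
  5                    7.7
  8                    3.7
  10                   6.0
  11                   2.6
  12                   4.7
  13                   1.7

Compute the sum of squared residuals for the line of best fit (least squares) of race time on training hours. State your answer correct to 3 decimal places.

n = 8, Σx = 66, Σy = 45.8, Σxy = 303.3, Σx² = 648, Σy² = 328.98
Sxx = Σx² − (Σx)²/n = 648 − 544.5 = 103.5
Sxy = Σxy − (Σx)(Σy)/n = 303.3 − 377.85 = -74.55
Syy = Σy² − (Σy)²/n = 328.98 − 262.205 = 66.775
b = Sxy/Sxx = -74.55/103.5 = -0.720290
SSE = Syy − b·Sxy = 66.775 − (-0.720290)·(-74.55) = 13.077391

13.077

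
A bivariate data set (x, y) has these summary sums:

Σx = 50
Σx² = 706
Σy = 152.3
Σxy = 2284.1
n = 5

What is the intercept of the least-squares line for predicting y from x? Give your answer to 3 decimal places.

Sxx = Σx² − (Σx)²/n = 706 − 500 = 206
Sxy = Σxy − (Σx)(Σy)/n = 2284.1 − 1523 = 761.1
b = Sxy/Sxx = 761.1/206 = 3.694660
a = ȳ − b·x̄ = 30.46 − 3.694660·10 = -6.486602

-6.487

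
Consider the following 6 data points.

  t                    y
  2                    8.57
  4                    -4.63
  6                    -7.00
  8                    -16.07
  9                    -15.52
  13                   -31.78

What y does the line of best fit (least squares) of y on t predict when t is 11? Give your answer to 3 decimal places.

-24.743

n = 6, Σx = 42, Σy = -66.43, Σxy = -724.76, Σx² = 370
Sxx = Σx² − (Σx)²/n = 370 − 294 = 76
Sxy = Σxy − (Σx)(Σy)/n = -724.76 − (-465.01) = -259.75
b = Sxy/Sxx = -259.75/76 = -3.417763
a = ȳ − b·x̄ = -11.071667 − (-3.417763)·7 = 12.852675
ŷ(11) = a + b·11 = 12.852675 + (-3.417763)·11 = -24.742719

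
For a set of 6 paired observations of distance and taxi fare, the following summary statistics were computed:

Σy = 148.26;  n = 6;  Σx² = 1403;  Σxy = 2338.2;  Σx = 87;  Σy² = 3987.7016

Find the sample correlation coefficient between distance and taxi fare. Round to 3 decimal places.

0.880

Sxx = Σx² − (Σx)²/n = 1403 − 1261.5 = 141.5
Sxy = Σxy − (Σx)(Σy)/n = 2338.2 − 2149.77 = 188.43
Syy = Σy² − (Σy)²/n = 3987.7016 − 3663.5046 = 324.197
r = Sxy/√(Sxx·Syy) = 188.43/√(45873.8755) = 188.43/214.181875 = 0.879766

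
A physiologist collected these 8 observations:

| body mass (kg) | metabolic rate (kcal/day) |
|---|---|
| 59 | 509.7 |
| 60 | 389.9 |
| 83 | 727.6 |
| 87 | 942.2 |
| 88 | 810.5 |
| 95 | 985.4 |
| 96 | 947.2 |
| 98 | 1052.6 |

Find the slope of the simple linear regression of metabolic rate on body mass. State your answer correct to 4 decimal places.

14.8244

n = 8, Σx = 666, Σy = 6365.1, Σxy = 554851.5, Σx² = 57128
Sxx = Σx² − (Σx)²/n = 57128 − 55444.5 = 1683.5
Sxy = Σxy − (Σx)(Σy)/n = 554851.5 − 529894.575 = 24956.925
b = Sxy/Sxx = 24956.925/1683.5 = 14.824428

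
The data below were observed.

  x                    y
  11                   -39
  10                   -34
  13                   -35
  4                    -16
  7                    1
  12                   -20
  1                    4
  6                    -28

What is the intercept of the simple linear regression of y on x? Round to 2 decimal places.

n = 8, Σx = 64, Σy = -167, Σxy = -1685, Σx² = 636
Sxx = Σx² − (Σx)²/n = 636 − 512 = 124
Sxy = Σxy − (Σx)(Σy)/n = -1685 − (-1336) = -349
b = Sxy/Sxx = -349/124 = -2.814516
a = ȳ − b·x̄ = -20.875 − (-2.814516)·8 = 1.641129

1.64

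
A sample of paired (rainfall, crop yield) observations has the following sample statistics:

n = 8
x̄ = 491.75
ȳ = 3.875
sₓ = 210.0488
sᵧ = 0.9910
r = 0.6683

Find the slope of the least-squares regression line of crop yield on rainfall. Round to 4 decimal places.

b = r · sᵧ/sₓ = 0.6683 · 0.991/210.0488 = 0.003153

0.0032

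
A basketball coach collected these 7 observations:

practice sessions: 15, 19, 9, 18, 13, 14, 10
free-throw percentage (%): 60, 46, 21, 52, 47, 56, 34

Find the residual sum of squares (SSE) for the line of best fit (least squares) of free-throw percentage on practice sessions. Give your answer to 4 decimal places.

n = 7, Σx = 98, Σy = 316, Σxy = 4634, Σx² = 1456, Σy² = 15362
Sxx = Σx² − (Σx)²/n = 1456 − 1372 = 84
Sxy = Σxy − (Σx)(Σy)/n = 4634 − 4424 = 210
Syy = Σy² − (Σy)²/n = 15362 − 14265.142857 = 1096.857143
b = Sxy/Sxx = 210/84 = 2.5
SSE = Syy − b·Sxy = 1096.857143 − 2.5·210 = 571.857143

571.8571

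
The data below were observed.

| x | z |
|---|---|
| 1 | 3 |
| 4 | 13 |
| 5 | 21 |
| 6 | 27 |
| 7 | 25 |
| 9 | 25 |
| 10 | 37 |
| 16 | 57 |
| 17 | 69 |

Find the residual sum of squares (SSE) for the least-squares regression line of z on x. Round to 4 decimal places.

141.9864

n = 9, Σx = 75, Σy = 277, Σxy = 3177, Σx² = 853, Σy² = 11977
Sxx = Σx² − (Σx)²/n = 853 − 625 = 228
Sxy = Σxy − (Σx)(Σy)/n = 3177 − 2308.333333 = 868.666667
Syy = Σy² − (Σy)²/n = 11977 − 8525.444444 = 3451.555556
b = Sxy/Sxx = 868.666667/228 = 3.809942
SSE = Syy − b·Sxy = 3451.555556 − 3.809942·868.666667 = 141.986355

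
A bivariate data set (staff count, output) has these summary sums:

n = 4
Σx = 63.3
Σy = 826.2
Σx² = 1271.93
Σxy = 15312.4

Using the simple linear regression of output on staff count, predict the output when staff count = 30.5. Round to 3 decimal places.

328.084

Sxx = Σx² − (Σx)²/n = 1271.93 − 1001.7225 = 270.2075
Sxy = Σxy − (Σx)(Σy)/n = 15312.4 − 13074.615 = 2237.785
b = Sxy/Sxx = 2237.785/270.2075 = 8.281728
a = ȳ − b·x̄ = 206.55 − 8.281728·15.825 = 75.491655
ŷ(30.5) = a + b·30.5 = 75.491655 + 8.281728·30.5 = 328.084357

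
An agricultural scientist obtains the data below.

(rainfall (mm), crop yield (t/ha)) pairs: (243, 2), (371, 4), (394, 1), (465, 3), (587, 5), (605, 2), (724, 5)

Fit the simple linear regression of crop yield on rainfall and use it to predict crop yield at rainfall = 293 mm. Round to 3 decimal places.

n = 7, Σx = 3389, Σy = 22, Σxy = 11524, Σx² = 1802921
Sxx = Σx² − (Σx)²/n = 1802921 − 1640760.142857 = 162160.857143
Sxy = Σxy − (Σx)(Σy)/n = 11524 − 10651.142857 = 872.857143
b = Sxy/Sxx = 872.857143/162160.857143 = 0.005383
a = ȳ − b·x̄ = 3.142857 − 0.005383·484.142857 = 0.536880
ŷ(293) = a + b·293 = 0.536880 + 0.005383·293 = 2.114000

2.114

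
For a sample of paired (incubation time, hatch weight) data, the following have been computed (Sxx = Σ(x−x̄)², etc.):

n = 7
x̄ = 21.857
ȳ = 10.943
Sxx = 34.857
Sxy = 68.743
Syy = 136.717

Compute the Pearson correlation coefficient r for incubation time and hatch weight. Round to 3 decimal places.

0.996

r = Sxy/√(Sxx·Syy) = 68.743/√(4765.544469) = 68.743/69.032923 = 0.995800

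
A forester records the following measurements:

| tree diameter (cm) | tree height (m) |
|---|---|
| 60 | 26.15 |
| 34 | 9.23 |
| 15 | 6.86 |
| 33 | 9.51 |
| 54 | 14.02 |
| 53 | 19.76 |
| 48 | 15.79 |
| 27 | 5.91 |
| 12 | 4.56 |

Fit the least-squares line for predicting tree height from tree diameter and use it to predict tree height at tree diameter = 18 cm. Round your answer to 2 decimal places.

n = 9, Σx = 336, Σy = 111.79, Σxy = 5076.12, Σx² = 14972
Sxx = Σx² − (Σx)²/n = 14972 − 12544 = 2428
Sxy = Σxy − (Σx)(Σy)/n = 5076.12 − 4173.493333 = 902.626667
b = Sxy/Sxx = 902.626667/2428 = 0.371757
a = ȳ − b·x̄ = 12.421111 − 0.371757·37.333333 = -1.457827
ŷ(18) = a + b·18 = -1.457827 + 0.371757·18 = 5.233804

5.23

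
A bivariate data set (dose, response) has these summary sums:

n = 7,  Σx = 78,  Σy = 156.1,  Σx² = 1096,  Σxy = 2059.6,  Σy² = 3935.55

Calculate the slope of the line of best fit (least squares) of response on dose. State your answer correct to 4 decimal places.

1.4115

Sxx = Σx² − (Σx)²/n = 1096 − 869.142857 = 226.857143
Sxy = Σxy − (Σx)(Σy)/n = 2059.6 − 1739.4 = 320.2
b = Sxy/Sxx = 320.2/226.857143 = 1.411461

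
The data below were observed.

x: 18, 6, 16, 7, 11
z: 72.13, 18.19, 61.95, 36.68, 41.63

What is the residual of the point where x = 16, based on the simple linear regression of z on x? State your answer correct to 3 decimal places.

n = 5, Σx = 58, Σy = 230.58, Σxy = 3113.37, Σx² = 786
Sxx = Σx² − (Σx)²/n = 786 − 672.8 = 113.2
Sxy = Σxy − (Σx)(Σy)/n = 3113.37 − 2674.728 = 438.642
b = Sxy/Sxx = 438.642/113.2 = 3.874929
a = ȳ − b·x̄ = 46.116 − 3.874929·11.6 = 1.166820
ŷ(16) = 1.166820 + 3.874929·16 = 63.165689
residual = y − ŷ = 61.95 − 63.165689 = -1.215689

-1.216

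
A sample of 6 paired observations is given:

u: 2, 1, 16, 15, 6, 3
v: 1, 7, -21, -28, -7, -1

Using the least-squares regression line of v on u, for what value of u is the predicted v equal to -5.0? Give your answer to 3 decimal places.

n = 6, Σx = 43, Σy = -49, Σxy = -792, Σx² = 531
Sxx = Σx² − (Σx)²/n = 531 − 308.166667 = 222.833333
Sxy = Σxy − (Σx)(Σy)/n = -792 − (-351.166667) = -440.833333
b = Sxy/Sxx = -440.833333/222.833333 = -1.978310
a = ȳ − b·x̄ = -8.166667 − (-1.978310)·7.166667 = 6.011219
Set a + b·x = -5.0: x = (-5.0 − 6.011219) / (-1.978310) = 5.565974

5.566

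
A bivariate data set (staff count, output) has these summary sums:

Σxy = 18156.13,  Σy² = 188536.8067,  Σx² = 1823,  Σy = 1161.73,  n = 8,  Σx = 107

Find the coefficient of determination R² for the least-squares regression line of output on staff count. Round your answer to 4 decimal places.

Sxx = Σx² − (Σx)²/n = 1823 − 1431.125 = 391.875
Sxy = Σxy − (Σx)(Σy)/n = 18156.13 − 15538.13875 = 2617.99125
Syy = Σy² − (Σy)²/n = 188536.8067 − 168702.074113 = 19834.732587
R² = Sxy²/(Sxx·Syy) = (2617.99125)²/(391.875·19834.732587) = 0.881785

0.8818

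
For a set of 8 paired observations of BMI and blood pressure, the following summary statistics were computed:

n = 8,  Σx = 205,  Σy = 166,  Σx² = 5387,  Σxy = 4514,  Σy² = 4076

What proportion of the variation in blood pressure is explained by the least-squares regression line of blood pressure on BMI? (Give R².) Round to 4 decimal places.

Sxx = Σx² − (Σx)²/n = 5387 − 5253.125 = 133.875
Sxy = Σxy − (Σx)(Σy)/n = 4514 − 4253.75 = 260.25
Syy = Σy² − (Σy)²/n = 4076 − 3444.5 = 631.5
R² = Sxy²/(Sxx·Syy) = (260.25)²/(133.875·631.5) = 0.801140

0.8011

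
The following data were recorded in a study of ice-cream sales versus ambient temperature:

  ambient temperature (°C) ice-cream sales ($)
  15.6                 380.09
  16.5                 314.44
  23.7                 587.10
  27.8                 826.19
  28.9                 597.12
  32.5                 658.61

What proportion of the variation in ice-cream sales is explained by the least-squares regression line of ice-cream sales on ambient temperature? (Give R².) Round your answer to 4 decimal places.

0.6941

n = 6, Σx = 145, Σy = 3363.55, Σxy = 86661.609, Σx² = 3741.6, Σy² = 2060936.6743
Sxx = Σx² − (Σx)²/n = 3741.6 − 3504.166667 = 237.433333
Sxy = Σxy − (Σx)(Σy)/n = 86661.609 − 81285.791667 = 5375.817333
Syy = Σy² − (Σy)²/n = 2060936.6743 − 1885578.100417 = 175358.573883
R² = Sxy²/(Sxx·Syy) = (5375.817333)²/(237.433333·175358.573883) = 0.694097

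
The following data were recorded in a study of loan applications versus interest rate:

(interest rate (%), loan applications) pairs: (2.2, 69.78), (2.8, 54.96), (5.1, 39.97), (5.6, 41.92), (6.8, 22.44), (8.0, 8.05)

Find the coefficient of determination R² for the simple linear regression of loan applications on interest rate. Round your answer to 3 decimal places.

0.953

n = 6, Σx = 30.5, Σy = 237.12, Σxy = 962.995, Σx² = 180.29, Σy² = 11813.0934
Sxx = Σx² − (Σx)²/n = 180.29 − 155.041667 = 25.248333
Sxy = Σxy − (Σx)(Σy)/n = 962.995 − 1205.36 = -242.365
Syy = Σy² − (Σy)²/n = 11813.0934 − 9370.9824 = 2442.111
R² = Sxy²/(Sxx·Syy) = (-242.365)²/(25.248333·2442.111) = 0.952668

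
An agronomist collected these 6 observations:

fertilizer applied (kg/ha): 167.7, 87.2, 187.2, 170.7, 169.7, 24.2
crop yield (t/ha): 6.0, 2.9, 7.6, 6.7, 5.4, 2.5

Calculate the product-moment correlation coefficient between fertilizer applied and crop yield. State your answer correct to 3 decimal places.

0.933

n = 6, Σx = 806.7, Σy = 31.1, Σxy = 4802.37, Σx² = 129293.19, Σy² = 182.47
Sxx = Σx² − (Σx)²/n = 129293.19 − 108460.815 = 20832.375
Sxy = Σxy − (Σx)(Σy)/n = 4802.37 − 4181.395 = 620.975
Syy = Σy² − (Σy)²/n = 182.47 − 161.201667 = 21.268333
r = Sxy/√(Sxx·Syy) = 620.975/√(443069.895625) = 620.975/665.634957 = 0.932906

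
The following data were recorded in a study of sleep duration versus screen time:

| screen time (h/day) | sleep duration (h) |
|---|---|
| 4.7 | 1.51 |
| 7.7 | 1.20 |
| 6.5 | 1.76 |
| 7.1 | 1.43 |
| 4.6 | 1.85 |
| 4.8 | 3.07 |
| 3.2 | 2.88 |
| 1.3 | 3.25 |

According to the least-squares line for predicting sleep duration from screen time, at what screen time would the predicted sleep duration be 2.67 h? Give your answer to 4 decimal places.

3.2557

n = 8, Σx = 39.9, Σy = 16.95, Σxy = 74.617, Σx² = 230.17
Sxx = Σx² − (Σx)²/n = 230.17 − 199.00125 = 31.16875
Sxy = Σxy − (Σx)(Σy)/n = 74.617 − 84.538125 = -9.921125
b = Sxy/Sxx = -9.921125/31.16875 = -0.318304
a = ȳ − b·x̄ = 2.11875 − (-0.318304)·4.9875 = 3.706289
Set a + b·x = 2.67: x = (2.67 − 3.706289) / (-0.318304) = 3.255663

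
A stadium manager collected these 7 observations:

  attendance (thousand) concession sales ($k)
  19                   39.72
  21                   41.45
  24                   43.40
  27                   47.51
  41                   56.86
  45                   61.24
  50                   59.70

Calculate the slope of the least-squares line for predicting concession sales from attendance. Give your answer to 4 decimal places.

0.7097

n = 7, Σx = 227, Σy = 349.88, Σxy = 12021.56, Σx² = 8313
Sxx = Σx² − (Σx)²/n = 8313 − 7361.285714 = 951.714286
Sxy = Σxy − (Σx)(Σy)/n = 12021.56 − 11346.108571 = 675.451429
b = Sxy/Sxx = 675.451429/951.714286 = 0.709721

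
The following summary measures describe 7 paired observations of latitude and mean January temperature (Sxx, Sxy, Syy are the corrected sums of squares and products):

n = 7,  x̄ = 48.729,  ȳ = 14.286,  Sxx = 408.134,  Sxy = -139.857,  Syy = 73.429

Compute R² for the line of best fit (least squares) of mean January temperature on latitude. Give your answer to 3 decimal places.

0.653

R² = Sxy²/(Sxx·Syy) = (-139.857)²/(408.134·73.429) = 0.652677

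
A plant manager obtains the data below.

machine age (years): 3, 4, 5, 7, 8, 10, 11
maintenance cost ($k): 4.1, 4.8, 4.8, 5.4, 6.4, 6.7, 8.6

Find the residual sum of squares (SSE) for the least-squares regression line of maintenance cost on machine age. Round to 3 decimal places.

n = 7, Σx = 48, Σy = 40.8, Σxy = 306.1, Σx² = 384, Σy² = 251.86
Sxx = Σx² − (Σx)²/n = 384 − 329.142857 = 54.857143
Sxy = Σxy − (Σx)(Σy)/n = 306.1 − 279.771429 = 26.328571
Syy = Σy² − (Σy)²/n = 251.86 − 237.805714 = 14.054286
b = Sxy/Sxx = 26.328571/54.857143 = 0.479948
SSE = Syy − b·Sxy = 14.054286 − 0.479948·26.328571 = 1.417943

1.418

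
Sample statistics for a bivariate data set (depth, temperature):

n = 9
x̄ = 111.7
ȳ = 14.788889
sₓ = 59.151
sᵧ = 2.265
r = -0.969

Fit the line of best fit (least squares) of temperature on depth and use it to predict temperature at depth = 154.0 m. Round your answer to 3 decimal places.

b = r · sᵧ/sₓ = -0.969 · 2.265/59.151 = -0.037105
a = ȳ − b·x̄ = 14.788889 − (-0.037105)·111.7 = 18.933493
ŷ(154.0) = a + b·154.0 = 18.933493 + (-0.037105)·154 = 13.219357

13.219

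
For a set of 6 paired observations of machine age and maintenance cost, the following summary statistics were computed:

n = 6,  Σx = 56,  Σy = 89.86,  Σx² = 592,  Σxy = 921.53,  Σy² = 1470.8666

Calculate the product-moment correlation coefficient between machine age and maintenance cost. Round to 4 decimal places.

Sxx = Σx² − (Σx)²/n = 592 − 522.666667 = 69.333333
Sxy = Σxy − (Σx)(Σy)/n = 921.53 − 838.693333 = 82.836667
Syy = Σy² − (Σy)²/n = 1470.8666 − 1345.803267 = 125.063333
r = Sxy/√(Sxx·Syy) = 82.836667/√(8671.057778) = 82.836667/93.118515 = 0.889583

0.8896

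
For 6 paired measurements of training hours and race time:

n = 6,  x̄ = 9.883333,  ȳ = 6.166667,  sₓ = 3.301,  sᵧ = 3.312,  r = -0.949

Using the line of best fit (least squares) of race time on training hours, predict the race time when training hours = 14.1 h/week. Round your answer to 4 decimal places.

b = r · sᵧ/sₓ = -0.949 · 3.312/3.301 = -0.952162
a = ȳ − b·x̄ = 6.166667 − (-0.952162)·9.883333 = 15.577205
ŷ(14.1) = a + b·14.1 = 15.577205 + (-0.952162)·14.1 = 2.151715

2.1517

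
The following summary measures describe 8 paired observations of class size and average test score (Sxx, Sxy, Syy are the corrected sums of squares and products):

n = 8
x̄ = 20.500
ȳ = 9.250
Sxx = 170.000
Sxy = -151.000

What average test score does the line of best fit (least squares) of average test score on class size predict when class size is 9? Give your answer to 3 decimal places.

b = Sxy/Sxx = -151/170 = -0.888235
a = ȳ − b·x̄ = 9.25 − (-0.888235)·20.5 = 27.458824
ŷ(9) = a + b·9 = 27.458824 + (-0.888235)·9 = 19.464706

19.465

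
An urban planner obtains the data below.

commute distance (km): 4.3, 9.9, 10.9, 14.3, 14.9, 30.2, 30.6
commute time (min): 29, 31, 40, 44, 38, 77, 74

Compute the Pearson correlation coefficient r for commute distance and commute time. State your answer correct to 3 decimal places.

n = 7, Σx = 115.1, Σy = 333, Σxy = 6652.8, Σx² = 2510.21, Σy² = 18187
Sxx = Σx² − (Σx)²/n = 2510.21 − 1892.572857 = 617.637143
Sxy = Σxy − (Σx)(Σy)/n = 6652.8 − 5475.471429 = 1177.328571
Syy = Σy² − (Σy)²/n = 18187 − 15841.285714 = 2345.714286
r = Sxy/√(Sxx·Syy) = 1177.328571/√(1448800.269388) = 1177.328571/1203.661194 = 0.978123

0.978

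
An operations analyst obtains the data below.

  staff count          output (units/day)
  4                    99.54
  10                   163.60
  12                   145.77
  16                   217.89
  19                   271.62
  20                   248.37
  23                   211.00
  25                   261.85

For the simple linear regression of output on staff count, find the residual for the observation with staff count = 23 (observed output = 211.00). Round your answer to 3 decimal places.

-43.974

n = 8, Σx = 129, Σy = 1619.64, Σxy = 28797.07, Σx² = 2431
Sxx = Σx² − (Σx)²/n = 2431 − 2080.125 = 350.875
Sxy = Σxy − (Σx)(Σy)/n = 28797.07 − 26116.695 = 2680.375
b = Sxy/Sxx = 2680.375/350.875 = 7.639116
a = ȳ − b·x̄ = 202.455 − 7.639116·16.125 = 79.274247
ŷ(23) = 79.274247 + 7.639116·23 = 254.973926
residual = y − ŷ = 211.00 − 254.973926 = -43.973926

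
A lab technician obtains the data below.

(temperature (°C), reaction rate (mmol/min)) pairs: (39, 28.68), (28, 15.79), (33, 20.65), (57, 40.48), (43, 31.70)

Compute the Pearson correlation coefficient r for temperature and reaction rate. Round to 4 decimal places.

n = 5, Σx = 200, Σy = 137.3, Σxy = 5912.55, Σx² = 8492, Σy² = 4141.8094
Sxx = Σx² − (Σx)²/n = 8492 − 8000 = 492
Sxy = Σxy − (Σx)(Σy)/n = 5912.55 − 5492 = 420.55
Syy = Σy² − (Σy)²/n = 4141.8094 − 3770.258 = 371.5514
r = Sxy/√(Sxx·Syy) = 420.55/√(182803.2888) = 420.55/427.555013 = 0.983616

0.9836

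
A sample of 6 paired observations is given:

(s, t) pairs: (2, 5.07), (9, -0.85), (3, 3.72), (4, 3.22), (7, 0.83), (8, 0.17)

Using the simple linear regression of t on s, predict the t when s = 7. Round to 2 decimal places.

0.83

n = 6, Σx = 33, Σy = 12.16, Σxy = 33.7, Σx² = 223
Sxx = Σx² − (Σx)²/n = 223 − 181.5 = 41.5
Sxy = Σxy − (Σx)(Σy)/n = 33.7 − 66.88 = -33.18
b = Sxy/Sxx = -33.18/41.5 = -0.799518
a = ȳ − b·x̄ = 2.026667 − (-0.799518)·5.5 = 6.424016
ŷ(7) = a + b·7 = 6.424016 + (-0.799518)·7 = 0.827390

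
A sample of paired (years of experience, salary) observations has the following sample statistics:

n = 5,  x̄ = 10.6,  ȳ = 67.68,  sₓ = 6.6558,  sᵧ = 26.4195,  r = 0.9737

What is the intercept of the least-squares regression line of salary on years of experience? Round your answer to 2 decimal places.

26.71

b = r · sᵧ/sₓ = 0.9737 · 26.4195/6.6558 = 3.865000
a = ȳ − b·x̄ = 67.68 − 3.865000·10.6 = 26.711000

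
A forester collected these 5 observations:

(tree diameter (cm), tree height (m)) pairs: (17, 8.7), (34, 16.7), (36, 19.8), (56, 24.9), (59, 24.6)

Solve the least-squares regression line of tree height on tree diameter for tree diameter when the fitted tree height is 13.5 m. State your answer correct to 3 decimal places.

n = 5, Σx = 202, Σy = 94.7, Σxy = 4274.3, Σx² = 9358
Sxx = Σx² − (Σx)²/n = 9358 − 8160.8 = 1197.2
Sxy = Σxy − (Σx)(Σy)/n = 4274.3 − 3825.88 = 448.42
b = Sxy/Sxx = 448.42/1197.2 = 0.374557
a = ȳ − b·x̄ = 18.94 − 0.374557·40.4 = 3.807885
Set a + b·x = 13.5: x = (13.5 − 3.807885) / 0.374557 = 25.876188

25.876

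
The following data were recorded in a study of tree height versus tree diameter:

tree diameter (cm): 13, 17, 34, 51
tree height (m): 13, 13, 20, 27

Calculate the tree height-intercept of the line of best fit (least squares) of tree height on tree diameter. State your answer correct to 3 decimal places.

n = 4, Σx = 115, Σy = 73, Σxy = 2447, Σx² = 4215
Sxx = Σx² − (Σx)²/n = 4215 − 3306.25 = 908.75
Sxy = Σxy − (Σx)(Σy)/n = 2447 − 2098.75 = 348.25
b = Sxy/Sxx = 348.25/908.75 = 0.383219
a = ȳ − b·x̄ = 18.25 − 0.383219·28.75 = 7.232462

7.232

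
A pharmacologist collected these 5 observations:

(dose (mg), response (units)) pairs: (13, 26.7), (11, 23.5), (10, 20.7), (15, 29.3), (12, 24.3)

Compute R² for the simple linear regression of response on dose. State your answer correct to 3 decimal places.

0.976

n = 5, Σx = 61, Σy = 124.5, Σxy = 1543.7, Σx² = 759, Σy² = 3142.61
Sxx = Σx² − (Σx)²/n = 759 − 744.2 = 14.8
Sxy = Σxy − (Σx)(Σy)/n = 1543.7 − 1518.9 = 24.8
Syy = Σy² − (Σy)²/n = 3142.61 − 3100.05 = 42.56
R² = Sxy²/(Sxx·Syy) = (24.8)²/(14.8·42.56) = 0.976428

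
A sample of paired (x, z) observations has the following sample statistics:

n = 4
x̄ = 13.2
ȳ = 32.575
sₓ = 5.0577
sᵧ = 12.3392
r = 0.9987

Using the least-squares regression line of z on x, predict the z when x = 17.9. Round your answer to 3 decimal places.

44.027

b = r · sᵧ/sₓ = 0.9987 · 12.3392/5.0577 = 2.436514
a = ȳ − b·x̄ = 32.575 − 2.436514·13.2 = 0.413010
ŷ(17.9) = a + b·17.9 = 0.413010 + 2.436514·17.9 = 44.026618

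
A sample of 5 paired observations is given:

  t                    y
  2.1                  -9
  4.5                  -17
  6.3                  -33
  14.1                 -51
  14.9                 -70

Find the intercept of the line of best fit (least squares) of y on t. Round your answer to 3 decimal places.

-1.179

n = 5, Σx = 41.9, Σy = -180, Σxy = -2065.4, Σx² = 485.17
Sxx = Σx² − (Σx)²/n = 485.17 − 351.122 = 134.048
Sxy = Σxy − (Σx)(Σy)/n = -2065.4 − (-1508.4) = -557
b = Sxy/Sxx = -557/134.048 = -4.155228
a = ȳ − b·x̄ = -36 − (-4.155228)·8.38 = -1.179190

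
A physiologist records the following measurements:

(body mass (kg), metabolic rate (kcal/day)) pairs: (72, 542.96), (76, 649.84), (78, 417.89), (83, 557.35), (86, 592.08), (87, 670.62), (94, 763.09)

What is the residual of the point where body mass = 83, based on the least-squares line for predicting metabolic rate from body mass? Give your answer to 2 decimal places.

n = 7, Σx = 576, Σy = 4193.83, Σxy = 348329.71, Σx² = 47734
Sxx = Σx² − (Σx)²/n = 47734 − 47396.571429 = 337.428571
Sxy = Σxy − (Σx)(Σy)/n = 348329.71 − 345092.297143 = 3237.412857
b = Sxy/Sxx = 3237.412857/337.428571 = 9.594365
a = ȳ − b·x̄ = 599.118571 − 9.594365·82.285714 = -190.360601
ŷ(83) = -190.360601 + 9.594365·83 = 605.971689
residual = y − ŷ = 557.35 − 605.971689 = -48.621689

-48.62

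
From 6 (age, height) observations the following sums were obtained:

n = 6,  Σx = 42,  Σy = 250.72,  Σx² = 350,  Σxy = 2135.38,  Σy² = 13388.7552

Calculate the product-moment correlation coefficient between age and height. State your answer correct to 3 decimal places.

Sxx = Σx² − (Σx)²/n = 350 − 294 = 56
Sxy = Σxy − (Σx)(Σy)/n = 2135.38 − 1755.04 = 380.34
Syy = Σy² − (Σy)²/n = 13388.7552 − 10476.753067 = 2912.002133
r = Sxy/√(Sxx·Syy) = 380.34/√(163072.119467) = 380.34/403.821891 = 0.941851

0.942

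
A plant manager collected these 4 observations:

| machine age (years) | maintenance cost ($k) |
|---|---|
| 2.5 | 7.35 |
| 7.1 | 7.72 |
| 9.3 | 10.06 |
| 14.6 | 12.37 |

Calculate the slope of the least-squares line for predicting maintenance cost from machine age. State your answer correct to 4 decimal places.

0.4394

n = 4, Σx = 33.5, Σy = 37.5, Σxy = 347.347, Σx² = 356.31
Sxx = Σx² − (Σx)²/n = 356.31 − 280.5625 = 75.7475
Sxy = Σxy − (Σx)(Σy)/n = 347.347 − 314.0625 = 33.2845
b = Sxy/Sxx = 33.2845/75.7475 = 0.439414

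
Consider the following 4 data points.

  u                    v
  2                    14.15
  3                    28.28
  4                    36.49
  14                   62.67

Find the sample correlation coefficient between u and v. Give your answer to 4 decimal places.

n = 4, Σx = 23, Σy = 141.59, Σxy = 1136.48, Σx² = 225, Σy² = 6259.0299
Sxx = Σx² − (Σx)²/n = 225 − 132.25 = 92.75
Sxy = Σxy − (Σx)(Σy)/n = 1136.48 − 814.1425 = 322.3375
Syy = Σy² − (Σy)²/n = 6259.0299 − 5011.932025 = 1247.097875
r = Sxy/√(Sxx·Syy) = 322.3375/√(115668.327906) = 322.3375/340.100467 = 0.947771

0.9478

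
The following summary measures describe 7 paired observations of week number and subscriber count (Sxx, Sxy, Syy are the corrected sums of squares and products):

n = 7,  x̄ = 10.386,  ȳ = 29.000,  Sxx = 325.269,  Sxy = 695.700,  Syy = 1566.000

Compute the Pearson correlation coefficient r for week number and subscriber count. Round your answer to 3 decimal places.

0.975

r = Sxy/√(Sxx·Syy) = 695.7/√(509371.254) = 695.7/713.702497 = 0.974776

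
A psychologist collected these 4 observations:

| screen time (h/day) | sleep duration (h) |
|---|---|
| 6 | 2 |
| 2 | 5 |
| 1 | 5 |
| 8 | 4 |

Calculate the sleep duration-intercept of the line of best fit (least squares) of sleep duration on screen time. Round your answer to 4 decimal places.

5.1679

n = 4, Σx = 17, Σy = 16, Σxy = 59, Σx² = 105
Sxx = Σx² − (Σx)²/n = 105 − 72.25 = 32.75
Sxy = Σxy − (Σx)(Σy)/n = 59 − 68 = -9
b = Sxy/Sxx = -9/32.75 = -0.274809
a = ȳ − b·x̄ = 4 − (-0.274809)·4.25 = 5.167939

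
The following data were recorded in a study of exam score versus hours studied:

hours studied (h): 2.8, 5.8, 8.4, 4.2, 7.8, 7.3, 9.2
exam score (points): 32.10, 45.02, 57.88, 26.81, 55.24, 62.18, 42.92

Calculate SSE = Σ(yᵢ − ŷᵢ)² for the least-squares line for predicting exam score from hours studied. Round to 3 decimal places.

499.029

n = 7, Σx = 45.5, Σy = 322.15, Σxy = 2229.44, Σx² = 328.45, Σy² = 15886.0173
Sxx = Σx² − (Σx)²/n = 328.45 − 295.75 = 32.7
Sxy = Σxy − (Σx)(Σy)/n = 2229.44 − 2093.975 = 135.465
Syy = Σy² − (Σy)²/n = 15886.0173 − 14825.803214 = 1060.214086
b = Sxy/Sxx = 135.465/32.7 = 4.142661
SSE = Syy − b·Sxy = 1060.214086 − 4.142661·135.465 = 499.028574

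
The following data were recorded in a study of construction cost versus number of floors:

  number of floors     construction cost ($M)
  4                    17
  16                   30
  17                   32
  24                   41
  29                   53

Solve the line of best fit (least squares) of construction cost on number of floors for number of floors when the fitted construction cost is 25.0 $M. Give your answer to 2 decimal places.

n = 5, Σx = 90, Σy = 173, Σxy = 3613, Σx² = 1978
Sxx = Σx² − (Σx)²/n = 1978 − 1620 = 358
Sxy = Σxy − (Σx)(Σy)/n = 3613 − 3114 = 499
b = Sxy/Sxx = 499/358 = 1.393855
a = ȳ − b·x̄ = 34.6 − 1.393855·18 = 9.510615
Set a + b·x = 25.0: x = (25.0 − 9.510615) / 1.393855 = 11.112625

11.11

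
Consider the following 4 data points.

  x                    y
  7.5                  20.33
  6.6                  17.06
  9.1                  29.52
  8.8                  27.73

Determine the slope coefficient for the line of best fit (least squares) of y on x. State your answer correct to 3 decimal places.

n = 4, Σx = 32, Σy = 94.64, Σxy = 777.727, Σx² = 260.06
Sxx = Σx² − (Σx)²/n = 260.06 − 256 = 4.06
Sxy = Σxy − (Σx)(Σy)/n = 777.727 − 757.12 = 20.607
b = Sxy/Sxx = 20.607/4.06 = 5.075616

5.076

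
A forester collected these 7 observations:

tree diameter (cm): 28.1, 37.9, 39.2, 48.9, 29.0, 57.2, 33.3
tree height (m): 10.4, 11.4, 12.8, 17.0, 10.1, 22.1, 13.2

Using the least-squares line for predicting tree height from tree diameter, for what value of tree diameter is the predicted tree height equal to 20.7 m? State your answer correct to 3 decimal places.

n = 7, Σx = 273.6, Σy = 97, Σxy = 4053.94, Σx² = 11375.6
Sxx = Σx² − (Σx)²/n = 11375.6 − 10693.851429 = 681.748571
Sxy = Σxy − (Σx)(Σy)/n = 4053.94 − 3791.314286 = 262.625714
b = Sxy/Sxx = 262.625714/681.748571 = 0.385224
a = ȳ − b·x̄ = 13.857143 − 0.385224·39.085714 = -1.199601
Set a + b·x = 20.7: x = (20.7 − (-1.199601)) / 0.385224 = 56.849048

56.849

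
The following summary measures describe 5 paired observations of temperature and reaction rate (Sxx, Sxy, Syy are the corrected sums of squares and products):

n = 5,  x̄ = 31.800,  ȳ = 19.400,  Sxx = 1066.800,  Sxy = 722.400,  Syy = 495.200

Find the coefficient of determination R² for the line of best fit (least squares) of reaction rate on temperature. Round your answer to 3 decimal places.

R² = Sxy²/(Sxx·Syy) = (722.4)²/(1066.8·495.2) = 0.987852

0.988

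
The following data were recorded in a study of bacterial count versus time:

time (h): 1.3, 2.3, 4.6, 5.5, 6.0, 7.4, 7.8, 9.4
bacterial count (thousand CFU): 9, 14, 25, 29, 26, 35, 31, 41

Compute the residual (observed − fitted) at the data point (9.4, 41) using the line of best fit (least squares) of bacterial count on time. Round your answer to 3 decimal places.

0.351

n = 8, Σx = 44.3, Σy = 210, Σxy = 1360.6, Σx² = 298.35
Sxx = Σx² − (Σx)²/n = 298.35 − 245.31125 = 53.03875
Sxy = Σxy − (Σx)(Σy)/n = 1360.6 − 1162.875 = 197.725
b = Sxy/Sxx = 197.725/53.03875 = 3.727935
a = ȳ − b·x̄ = 26.25 − 3.727935·5.5375 = 5.606561
ŷ(9.4) = 5.606561 + 3.727935·9.4 = 40.649148
residual = y − ŷ = 41 − 40.649148 = 0.350852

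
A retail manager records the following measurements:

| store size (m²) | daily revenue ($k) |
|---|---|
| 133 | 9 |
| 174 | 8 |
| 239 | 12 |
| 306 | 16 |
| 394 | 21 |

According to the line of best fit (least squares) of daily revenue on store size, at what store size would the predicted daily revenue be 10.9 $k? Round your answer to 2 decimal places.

203.35

n = 5, Σx = 1246, Σy = 66, Σxy = 18627, Σx² = 353958
Sxx = Σx² − (Σx)²/n = 353958 − 310503.2 = 43454.8
Sxy = Σxy − (Σx)(Σy)/n = 18627 − 16447.2 = 2179.8
b = Sxy/Sxx = 2179.8/43454.8 = 0.050162
a = ȳ − b·x̄ = 13.2 − 0.050162·249.2 = 0.699513
Set a + b·x = 10.9: x = (10.9 − 0.699513) / 0.050162 = 203.348986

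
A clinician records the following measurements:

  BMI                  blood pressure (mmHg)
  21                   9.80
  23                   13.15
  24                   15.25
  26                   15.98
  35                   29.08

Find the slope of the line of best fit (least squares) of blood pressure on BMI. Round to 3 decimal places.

n = 5, Σx = 129, Σy = 83.26, Σxy = 2307.53, Σx² = 3447
Sxx = Σx² − (Σx)²/n = 3447 − 3328.2 = 118.8
Sxy = Σxy − (Σx)(Σy)/n = 2307.53 − 2148.108 = 159.422
b = Sxy/Sxx = 159.422/118.8 = 1.341936

1.342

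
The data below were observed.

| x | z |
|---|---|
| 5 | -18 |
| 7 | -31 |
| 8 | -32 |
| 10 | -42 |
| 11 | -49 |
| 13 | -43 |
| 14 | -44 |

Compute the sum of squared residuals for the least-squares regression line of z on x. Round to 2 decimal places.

n = 7, Σx = 68, Σy = -259, Σxy = -2697, Σx² = 724, Σy² = 10259
Sxx = Σx² − (Σx)²/n = 724 − 660.571429 = 63.428571
Sxy = Σxy − (Σx)(Σy)/n = -2697 − (-2516) = -181
Syy = Σy² − (Σy)²/n = 10259 − 9583 = 676
b = Sxy/Sxx = -181/63.428571 = -2.853604
SSE = Syy − b·Sxy = 676 − (-2.853604)·(-181) = 159.497748

159.50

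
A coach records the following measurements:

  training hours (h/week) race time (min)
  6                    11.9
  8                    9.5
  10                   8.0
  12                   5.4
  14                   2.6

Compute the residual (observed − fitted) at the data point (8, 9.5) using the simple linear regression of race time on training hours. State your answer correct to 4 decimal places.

n = 5, Σx = 50, Σy = 37.4, Σxy = 328.6, Σx² = 540
Sxx = Σx² − (Σx)²/n = 540 − 500 = 40
Sxy = Σxy − (Σx)(Σy)/n = 328.6 − 374 = -45.4
b = Sxy/Sxx = -45.4/40 = -1.135
a = ȳ − b·x̄ = 7.48 − (-1.135)·10 = 18.83
ŷ(8) = 18.83 + (-1.135)·8 = 9.75
residual = y − ŷ = 9.5 − 9.75 = -0.25

-0.2500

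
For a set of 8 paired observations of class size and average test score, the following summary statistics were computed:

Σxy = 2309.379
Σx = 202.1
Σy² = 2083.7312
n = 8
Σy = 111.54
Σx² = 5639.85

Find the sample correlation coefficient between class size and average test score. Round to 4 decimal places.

-0.9567

Sxx = Σx² − (Σx)²/n = 5639.85 − 5105.55125 = 534.29875
Sxy = Σxy − (Σx)(Σy)/n = 2309.379 − 2817.77925 = -508.40025
Syy = Σy² − (Σy)²/n = 2083.7312 − 1555.14645 = 528.58475
r = Sxy/√(Sxx·Syy) = -508.40025/√(282422.171194) = -508.40025/531.434070 = -0.956657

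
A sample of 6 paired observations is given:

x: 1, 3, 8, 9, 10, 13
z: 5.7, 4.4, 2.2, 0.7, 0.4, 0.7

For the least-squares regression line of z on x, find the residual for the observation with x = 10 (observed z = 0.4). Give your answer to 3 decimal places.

n = 6, Σx = 44, Σy = 14.1, Σxy = 55.9, Σx² = 424
Sxx = Σx² − (Σx)²/n = 424 − 322.666667 = 101.333333
Sxy = Σxy − (Σx)(Σy)/n = 55.9 − 103.4 = -47.5
b = Sxy/Sxx = -47.5/101.333333 = -0.46875
a = ȳ − b·x̄ = 2.35 − (-0.46875)·7.333333 = 5.7875
ŷ(10) = 5.7875 + (-0.46875)·10 = 1.1
residual = y − ŷ = 0.4 − 1.1 = -0.7

-0.700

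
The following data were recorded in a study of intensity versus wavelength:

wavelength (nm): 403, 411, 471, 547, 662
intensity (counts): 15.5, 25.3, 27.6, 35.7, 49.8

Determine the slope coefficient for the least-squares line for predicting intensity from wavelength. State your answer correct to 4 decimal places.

0.1153

n = 5, Σx = 2494, Σy = 153.9, Σxy = 82139.9, Σx² = 1290624
Sxx = Σx² − (Σx)²/n = 1290624 − 1244007.2 = 46616.8
Sxy = Σxy − (Σx)(Σy)/n = 82139.9 − 76765.32 = 5374.58
b = Sxy/Sxx = 5374.58/46616.8 = 0.115293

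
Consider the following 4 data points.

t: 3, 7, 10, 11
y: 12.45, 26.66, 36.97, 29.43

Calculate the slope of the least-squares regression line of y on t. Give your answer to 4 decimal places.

2.5728

n = 4, Σx = 31, Σy = 105.51, Σxy = 917.4, Σx² = 279
Sxx = Σx² − (Σx)²/n = 279 − 240.25 = 38.75
Sxy = Σxy − (Σx)(Σy)/n = 917.4 − 817.7025 = 99.6975
b = Sxy/Sxx = 99.6975/38.75 = 2.572839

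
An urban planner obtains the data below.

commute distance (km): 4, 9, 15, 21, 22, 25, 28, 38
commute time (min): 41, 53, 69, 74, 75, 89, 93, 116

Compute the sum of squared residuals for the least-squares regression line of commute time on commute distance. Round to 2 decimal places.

n = 8, Σx = 162, Σy = 610, Σxy = 14117, Σx² = 4100, Σy² = 50378
Sxx = Σx² − (Σx)²/n = 4100 − 3280.5 = 819.5
Sxy = Σxy − (Σx)(Σy)/n = 14117 − 12352.5 = 1764.5
Syy = Σy² − (Σy)²/n = 50378 − 46512.5 = 3865.5
b = Sxy/Sxx = 1764.5/819.5 = 2.153142
SSE = Syy − b·Sxy = 3865.5 − 2.153142·1764.5 = 66.280659

66.28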